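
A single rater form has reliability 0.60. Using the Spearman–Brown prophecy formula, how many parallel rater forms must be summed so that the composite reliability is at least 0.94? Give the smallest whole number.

k ≥ ρ*(1−ρ₁)/(ρ₁(1−ρ*)) = 0.94·0.40 / (0.60·0.06) = 10.444.
Smallest integer k = 11.

11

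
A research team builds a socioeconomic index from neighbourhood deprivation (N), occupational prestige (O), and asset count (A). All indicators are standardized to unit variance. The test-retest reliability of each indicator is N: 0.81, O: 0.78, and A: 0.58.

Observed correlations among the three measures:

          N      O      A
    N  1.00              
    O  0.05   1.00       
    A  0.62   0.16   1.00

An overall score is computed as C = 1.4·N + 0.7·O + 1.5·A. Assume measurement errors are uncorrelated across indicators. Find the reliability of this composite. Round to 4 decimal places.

Var(C) = 1.4² + 0.7² + 1.5² + 2·[0.98·0.05 + 2.1·0.62 + 1.05·0.16] = 4.7 + 3.038 = 7.738.
Under uncorrelated errors the observed covariances equal the true-score covariances, so only the own-variance terms attenuate.
True-score variance = [1.4²·0.81 + 0.7²·0.78 + 1.5²·0.58] + 3.038 = 3.2748 + 3.038 = 6.3128.
Reliability = 6.3128 / 7.738 = 0.8158.

0.8158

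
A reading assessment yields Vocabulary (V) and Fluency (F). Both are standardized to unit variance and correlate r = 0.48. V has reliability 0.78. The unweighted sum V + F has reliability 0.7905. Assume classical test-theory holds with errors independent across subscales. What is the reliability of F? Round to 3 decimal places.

0.600

Var(V+F) = 2 + 2·0.48 = 2.960.
True-score variance = ρ_V + ρ_F + 2·0.48, so 0.7905 = (0.78 + ρ_F + 0.96) / 2.960.
ρ_F = 0.7905·2.960 − 0.78 − 0.96 = 0.600.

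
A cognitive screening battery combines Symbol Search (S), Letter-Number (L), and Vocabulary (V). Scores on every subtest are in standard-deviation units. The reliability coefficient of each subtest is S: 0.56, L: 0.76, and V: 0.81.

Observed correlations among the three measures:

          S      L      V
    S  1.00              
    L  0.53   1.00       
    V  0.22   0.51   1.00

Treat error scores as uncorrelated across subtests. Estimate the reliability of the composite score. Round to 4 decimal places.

0.8424

Var(S+L+V) = 3 + 2·[0.53 + 0.22 + 0.51] = 3 + 2.52 = 5.52.
With uncorrelated errors the cross-covariances are all true-score covariance, so they carry over unchanged; only the diagonal terms shrink to ρᵢσᵢ².
True-score variance = [0.56 + 0.76 + 0.81] + 2.52 = 2.13 + 2.52 = 4.65.
Reliability = 4.65 / 5.52 = 0.8424.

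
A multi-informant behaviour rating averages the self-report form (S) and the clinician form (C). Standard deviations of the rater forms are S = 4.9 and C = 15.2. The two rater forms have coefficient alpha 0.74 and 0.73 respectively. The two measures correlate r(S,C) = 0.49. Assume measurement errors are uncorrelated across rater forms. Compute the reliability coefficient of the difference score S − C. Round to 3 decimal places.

Var(S−C) = 4.9² + 15.2² − 2·4.9·15.2·0.49 = 255.05 − 72.9904 = 182.06.
Because errors are independent across components, Cov(Tᵢ,Tⱼ) = Cov(Xᵢ,Xⱼ); the off-diagonal part of the true-score variance is the same as above.
True-score variance = [4.9²·0.74 + 15.2²·0.73] − 72.9904 = 186.427 − 72.9904 = 113.436.
Reliability = 113.436 / 182.06 = 0.623.

0.623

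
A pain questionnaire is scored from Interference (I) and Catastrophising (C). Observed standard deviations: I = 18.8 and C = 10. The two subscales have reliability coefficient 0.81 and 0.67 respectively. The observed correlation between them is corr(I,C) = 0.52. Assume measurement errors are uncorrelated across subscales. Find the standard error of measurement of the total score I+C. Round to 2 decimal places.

10.01

Var(total) = 453.44 + 195.52 = 648.96.
True-score variance = 353.286 + 195.52 = 548.806, so reliability = 0.8457.
Error variance = 648.96 − 548.806 = 100.154; SEM = √100.154 = 10.01.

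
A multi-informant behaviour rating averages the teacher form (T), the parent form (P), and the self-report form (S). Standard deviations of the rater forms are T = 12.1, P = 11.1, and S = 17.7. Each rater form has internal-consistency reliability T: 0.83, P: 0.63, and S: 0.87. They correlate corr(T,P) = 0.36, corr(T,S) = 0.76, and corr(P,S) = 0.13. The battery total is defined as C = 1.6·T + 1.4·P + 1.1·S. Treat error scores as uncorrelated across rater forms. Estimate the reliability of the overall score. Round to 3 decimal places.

Var(C) = 1.6²·12.1² + 1.4²·11.1² + 1.1²·17.7² + 2·[2.24·12.1·11.1·0.36 + 1.76·12.1·17.7·0.76 + 1.54·11.1·17.7·0.13] = 995.382 + 868.229 = 1863.61.
With uncorrelated errors the cross-covariances are all true-score covariance, so they carry over unchanged; only the diagonal terms shrink to ρᵢσᵢ².
True-score variance = [1.6²·12.1²·0.83 + 1.4²·11.1²·0.63 + 1.1²·17.7²·0.87] + 868.229 = 793.032 + 868.229 = 1661.26.
Reliability = 1661.26 / 1863.61 = 0.891.

0.891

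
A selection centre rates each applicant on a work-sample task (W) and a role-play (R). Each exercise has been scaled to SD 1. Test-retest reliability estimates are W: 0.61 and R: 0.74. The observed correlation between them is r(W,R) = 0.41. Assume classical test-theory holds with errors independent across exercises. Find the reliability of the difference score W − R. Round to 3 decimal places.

Var(W−R) = 1 + 1 − 2·0.41 = 2 − 0.82 = 1.18.
Under uncorrelated errors the observed covariances equal the true-score covariances, so only the own-variance terms attenuate.
True-score variance = [0.61 + 0.74] − 0.82 = 1.35 − 0.82 = 0.53.
Reliability = 0.53 / 1.18 = 0.449.

0.449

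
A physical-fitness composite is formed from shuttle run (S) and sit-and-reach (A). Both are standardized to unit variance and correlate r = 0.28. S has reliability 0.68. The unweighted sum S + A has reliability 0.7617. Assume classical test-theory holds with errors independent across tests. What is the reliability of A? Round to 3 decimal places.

0.710

Var(S+A) = 2 + 2·0.28 = 2.560.
True-score variance = ρ_S + ρ_A + 2·0.28, so 0.7617 = (0.68 + ρ_A + 0.56) / 2.560.
ρ_A = 0.7617·2.560 − 0.68 − 0.56 = 0.710.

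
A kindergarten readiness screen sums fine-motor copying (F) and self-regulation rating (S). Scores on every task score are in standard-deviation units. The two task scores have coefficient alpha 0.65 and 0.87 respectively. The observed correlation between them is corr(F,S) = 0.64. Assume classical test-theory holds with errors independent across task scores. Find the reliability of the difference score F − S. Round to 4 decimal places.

0.3333

Var(F−S) = 1 + 1 − 2·0.64 = 2 − 1.28 = 0.72.
Because errors are independent across components, Cov(Tᵢ,Tⱼ) = Cov(Xᵢ,Xⱼ); the off-diagonal part of the true-score variance is the same as above.
True-score variance = [0.65 + 0.87] − 1.28 = 1.52 − 1.28 = 0.24.
Reliability = 0.24 / 0.72 = 0.3333.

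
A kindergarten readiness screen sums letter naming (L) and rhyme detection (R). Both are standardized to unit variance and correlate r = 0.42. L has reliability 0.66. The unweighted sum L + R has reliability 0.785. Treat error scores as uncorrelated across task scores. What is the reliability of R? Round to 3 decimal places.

0.729

Var(L+R) = 2 + 2·0.42 = 2.840.
True-score variance = ρ_L + ρ_R + 2·0.42, so 0.785 = (0.66 + ρ_R + 0.84) / 2.840.
ρ_R = 0.785·2.840 − 0.66 − 0.84 = 0.729.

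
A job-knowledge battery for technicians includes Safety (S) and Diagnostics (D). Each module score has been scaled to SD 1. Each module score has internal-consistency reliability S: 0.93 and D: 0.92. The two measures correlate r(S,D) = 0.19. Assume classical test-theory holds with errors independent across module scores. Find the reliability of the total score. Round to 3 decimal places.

0.937

Var(S+D) = 2 + 2·[0.19] = 2 + 0.38 = 2.38.
Under uncorrelated errors the observed covariances equal the true-score covariances, so only the own-variance terms attenuate.
True-score variance = [0.93 + 0.92] + 0.38 = 1.85 + 0.38 = 2.23.
Reliability = 2.23 / 2.38 = 0.937.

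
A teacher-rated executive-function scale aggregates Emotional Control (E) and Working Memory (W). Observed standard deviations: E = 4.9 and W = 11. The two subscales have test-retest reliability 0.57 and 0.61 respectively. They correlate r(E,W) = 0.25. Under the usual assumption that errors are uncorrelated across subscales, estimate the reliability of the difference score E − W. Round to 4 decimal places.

0.5128

Var(E−W) = 4.9² + 11² − 2·4.9·11·0.25 = 145.01 − 26.95 = 118.06.
Under uncorrelated errors the observed covariances equal the true-score covariances, so only the own-variance terms attenuate.
True-score variance = [4.9²·0.57 + 11²·0.61] − 26.95 = 87.4957 − 26.95 = 60.5457.
Reliability = 60.5457 / 118.06 = 0.5128.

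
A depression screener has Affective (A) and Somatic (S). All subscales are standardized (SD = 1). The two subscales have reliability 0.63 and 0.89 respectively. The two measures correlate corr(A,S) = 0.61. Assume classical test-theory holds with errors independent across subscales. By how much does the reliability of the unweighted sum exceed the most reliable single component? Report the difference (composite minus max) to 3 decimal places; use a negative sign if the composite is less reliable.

Var(sum) = 2 + 1.22 = 3.22; true-score variance = 1.52 + 1.22 = 2.74; composite reliability = 0.8509.
Max component reliability = 0.8900.
Difference = 0.8509 − 0.8900 = -0.039.

-0.039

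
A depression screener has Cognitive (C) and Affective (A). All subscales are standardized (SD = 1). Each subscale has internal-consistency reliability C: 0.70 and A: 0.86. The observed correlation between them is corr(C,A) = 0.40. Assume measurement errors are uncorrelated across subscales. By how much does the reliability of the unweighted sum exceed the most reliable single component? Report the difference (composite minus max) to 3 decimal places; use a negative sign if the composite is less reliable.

Var(sum) = 2 + 0.8 = 2.8; true-score variance = 1.56 + 0.8 = 2.36; composite reliability = 0.8429.
Max component reliability = 0.8600.
Difference = 0.8429 − 0.8600 = -0.017.

-0.017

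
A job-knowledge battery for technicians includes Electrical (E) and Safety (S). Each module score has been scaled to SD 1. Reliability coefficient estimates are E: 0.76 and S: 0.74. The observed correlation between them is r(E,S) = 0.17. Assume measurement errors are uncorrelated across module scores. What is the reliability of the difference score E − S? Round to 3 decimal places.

Var(E−S) = 1 + 1 − 2·0.17 = 2 − 0.34 = 1.66.
With uncorrelated errors the cross-covariances are all true-score covariance, so they carry over unchanged; only the diagonal terms shrink to ρᵢσᵢ².
True-score variance = [0.76 + 0.74] − 0.34 = 1.5 − 0.34 = 1.16.
Reliability = 1.16 / 1.66 = 0.699.

0.699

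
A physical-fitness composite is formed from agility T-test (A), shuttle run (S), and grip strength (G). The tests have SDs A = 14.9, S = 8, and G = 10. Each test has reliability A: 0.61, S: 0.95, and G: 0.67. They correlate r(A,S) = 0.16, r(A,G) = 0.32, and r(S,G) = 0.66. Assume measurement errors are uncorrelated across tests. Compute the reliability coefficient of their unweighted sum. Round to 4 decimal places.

Var(A+S+G) = 14.9² + 8² + 10² + 2·[14.9·8·0.16 + 14.9·10·0.32 + 8·10·0.66] = 386.01 + 239.104 = 625.114.
Under uncorrelated errors the observed covariances equal the true-score covariances, so only the own-variance terms attenuate.
True-score variance = [14.9²·0.61 + 8²·0.95 + 10²·0.67] + 239.104 = 263.226 + 239.104 = 502.33.
Reliability = 502.33 / 625.114 = 0.8036.

0.8036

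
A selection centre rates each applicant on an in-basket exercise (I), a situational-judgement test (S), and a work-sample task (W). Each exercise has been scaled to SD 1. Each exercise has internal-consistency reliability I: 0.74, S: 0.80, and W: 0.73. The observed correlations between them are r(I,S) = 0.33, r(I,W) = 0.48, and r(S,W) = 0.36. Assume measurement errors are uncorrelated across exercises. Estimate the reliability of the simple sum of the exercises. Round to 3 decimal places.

Var(I+S+W) = 3 + 2·[0.33 + 0.48 + 0.36] = 3 + 2.34 = 5.34.
Because errors are independent across components, Cov(Tᵢ,Tⱼ) = Cov(Xᵢ,Xⱼ); the off-diagonal part of the true-score variance is the same as above.
True-score variance = [0.74 + 0.80 + 0.73] + 2.34 = 2.27 + 2.34 = 4.61.
Reliability = 4.61 / 5.34 = 0.863.

0.863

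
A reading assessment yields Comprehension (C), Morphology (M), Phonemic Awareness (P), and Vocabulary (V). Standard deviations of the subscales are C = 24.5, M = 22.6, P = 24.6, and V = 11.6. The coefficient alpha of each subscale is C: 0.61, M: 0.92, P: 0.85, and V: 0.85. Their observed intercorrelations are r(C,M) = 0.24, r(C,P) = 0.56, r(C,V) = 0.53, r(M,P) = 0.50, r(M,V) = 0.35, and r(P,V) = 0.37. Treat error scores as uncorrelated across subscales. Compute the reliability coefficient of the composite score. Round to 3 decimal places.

Var(C+M+P+V) = 24.5² + 22.6² + 24.6² + 11.6² + 2·[24.5·22.6·0.24 + 24.5·24.6·0.56 + 24.5·11.6·0.53 + 22.6·24.6·0.50 + 22.6·11.6·0.35 + 24.6·11.6·0.37] = 1850.73 + 2192.69 = 4043.42.
Under uncorrelated errors the observed covariances equal the true-score covariances, so only the own-variance terms attenuate.
True-score variance = [24.5²·0.61 + 22.6²·0.92 + 24.6²·0.85 + 11.6²·0.85] + 2192.69 = 1464.81 + 2192.69 = 3657.5.
Reliability = 3657.5 / 4043.42 = 0.905.

0.905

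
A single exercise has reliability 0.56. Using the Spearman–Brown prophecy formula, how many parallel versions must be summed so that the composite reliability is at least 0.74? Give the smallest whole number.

3

k ≥ ρ*(1−ρ₁)/(ρ₁(1−ρ*)) = 0.74·0.44 / (0.56·0.26) = 2.236.
Smallest integer k = 3.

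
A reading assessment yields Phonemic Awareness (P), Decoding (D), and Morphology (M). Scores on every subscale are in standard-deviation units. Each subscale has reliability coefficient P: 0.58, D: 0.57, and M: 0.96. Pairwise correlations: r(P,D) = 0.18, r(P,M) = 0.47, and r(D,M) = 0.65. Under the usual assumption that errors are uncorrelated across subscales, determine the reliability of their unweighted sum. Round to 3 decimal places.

0.841

Var(P+D+M) = 3 + 2·[0.18 + 0.47 + 0.65] = 3 + 2.6 = 5.6.
Under uncorrelated errors the observed covariances equal the true-score covariances, so only the own-variance terms attenuate.
True-score variance = [0.58 + 0.57 + 0.96] + 2.6 = 2.11 + 2.6 = 4.71.
Reliability = 4.71 / 5.6 = 0.841.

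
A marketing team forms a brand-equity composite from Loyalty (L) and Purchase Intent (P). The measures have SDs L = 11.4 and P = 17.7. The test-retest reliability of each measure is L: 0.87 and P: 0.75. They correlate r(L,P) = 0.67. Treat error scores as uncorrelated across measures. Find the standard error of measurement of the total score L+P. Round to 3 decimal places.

Var(total) = 443.25 + 270.385 = 713.635.
True-score variance = 348.033 + 270.385 = 618.418, so reliability = 0.8666.
Error variance = 713.635 − 618.418 = 95.2173; SEM = √95.2173 = 9.758.

9.758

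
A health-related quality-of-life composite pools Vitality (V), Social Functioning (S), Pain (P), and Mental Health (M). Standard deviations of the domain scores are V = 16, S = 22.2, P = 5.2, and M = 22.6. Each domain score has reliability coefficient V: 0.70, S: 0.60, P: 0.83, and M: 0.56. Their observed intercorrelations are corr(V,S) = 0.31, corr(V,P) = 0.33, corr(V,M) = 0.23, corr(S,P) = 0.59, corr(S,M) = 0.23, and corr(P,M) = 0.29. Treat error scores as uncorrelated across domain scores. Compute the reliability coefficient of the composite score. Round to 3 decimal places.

0.767

Var(V+S+P+M) = 16² + 22.2² + 5.2² + 22.6² + 2·[16·22.2·0.31 + 16·5.2·0.33 + 16·22.6·0.23 + 22.2·5.2·0.59 + 22.2·22.6·0.23 + 5.2·22.6·0.29] = 1286.64 + 876.644 = 2163.28.
Because errors are independent across components, Cov(Tᵢ,Tⱼ) = Cov(Xᵢ,Xⱼ); the off-diagonal part of the true-score variance is the same as above.
True-score variance = [16²·0.70 + 22.2²·0.60 + 5.2²·0.83 + 22.6²·0.56] + 876.644 = 783.373 + 876.644 = 1660.02.
Reliability = 1660.02 / 2163.28 = 0.767.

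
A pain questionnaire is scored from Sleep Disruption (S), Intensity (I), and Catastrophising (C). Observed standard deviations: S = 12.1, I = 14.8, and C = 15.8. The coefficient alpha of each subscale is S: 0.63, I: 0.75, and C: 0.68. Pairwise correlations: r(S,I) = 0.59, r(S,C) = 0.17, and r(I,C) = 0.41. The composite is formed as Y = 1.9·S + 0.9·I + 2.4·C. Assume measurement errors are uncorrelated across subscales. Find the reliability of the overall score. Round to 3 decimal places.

Var(Y) = 1.9²·12.1² + 0.9²·14.8² + 2.4²·15.8² + 2·[1.71·12.1·14.8·0.59 + 4.56·12.1·15.8·0.17 + 2.16·14.8·15.8·0.41] = 2143.89 + 1071.93 = 3215.82.
With uncorrelated errors the cross-covariances are all true-score covariance, so they carry over unchanged; only the diagonal terms shrink to ρᵢσᵢ².
True-score variance = [1.9²·12.1²·0.63 + 0.9²·14.8²·0.75 + 2.4²·15.8²·0.68] + 1071.93 = 1443.84 + 1071.93 = 2515.77.
Reliability = 2515.77 / 3215.82 = 0.782.

0.782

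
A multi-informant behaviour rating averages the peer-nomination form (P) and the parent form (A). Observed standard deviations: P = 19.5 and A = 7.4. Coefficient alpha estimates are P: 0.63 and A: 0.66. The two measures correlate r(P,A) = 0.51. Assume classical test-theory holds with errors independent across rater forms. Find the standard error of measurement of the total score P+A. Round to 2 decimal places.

Var(total) = 435.01 + 147.186 = 582.196.
True-score variance = 275.699 + 147.186 = 422.885, so reliability = 0.7264.
Error variance = 582.196 − 422.885 = 159.311; SEM = √159.311 = 12.62.

12.62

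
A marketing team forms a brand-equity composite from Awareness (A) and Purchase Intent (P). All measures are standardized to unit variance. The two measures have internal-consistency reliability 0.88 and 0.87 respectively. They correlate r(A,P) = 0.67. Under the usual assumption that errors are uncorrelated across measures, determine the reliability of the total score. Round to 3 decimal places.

Var(A+P) = 2 + 2·[0.67] = 2 + 1.34 = 3.34.
Under uncorrelated errors the observed covariances equal the true-score covariances, so only the own-variance terms attenuate.
True-score variance = [0.88 + 0.87] + 1.34 = 1.75 + 1.34 = 3.09.
Reliability = 3.09 / 3.34 = 0.925.

0.925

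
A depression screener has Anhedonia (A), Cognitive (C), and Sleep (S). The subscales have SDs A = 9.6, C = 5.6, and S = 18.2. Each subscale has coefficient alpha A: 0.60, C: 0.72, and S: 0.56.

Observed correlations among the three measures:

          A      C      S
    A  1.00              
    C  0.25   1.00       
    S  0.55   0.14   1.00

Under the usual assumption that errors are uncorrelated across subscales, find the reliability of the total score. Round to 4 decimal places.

Var(A+C+S) = 9.6² + 5.6² + 18.2² + 2·[9.6·5.6·0.25 + 9.6·18.2·0.55 + 5.6·18.2·0.14] = 454.76 + 247.61 = 702.37.
Under uncorrelated errors the observed covariances equal the true-score covariances, so only the own-variance terms attenuate.
True-score variance = [9.6²·0.60 + 5.6²·0.72 + 18.2²·0.56] + 247.61 = 263.37 + 247.61 = 510.979.
Reliability = 510.979 / 702.37 = 0.7275.

0.7275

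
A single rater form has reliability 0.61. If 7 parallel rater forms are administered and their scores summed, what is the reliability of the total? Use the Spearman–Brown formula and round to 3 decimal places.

0.916

ρ_k = kρ / (1 + (k−1)ρ) = 7·0.61 / (1 + 6·0.61) = 4.270 / 4.660 = 0.916.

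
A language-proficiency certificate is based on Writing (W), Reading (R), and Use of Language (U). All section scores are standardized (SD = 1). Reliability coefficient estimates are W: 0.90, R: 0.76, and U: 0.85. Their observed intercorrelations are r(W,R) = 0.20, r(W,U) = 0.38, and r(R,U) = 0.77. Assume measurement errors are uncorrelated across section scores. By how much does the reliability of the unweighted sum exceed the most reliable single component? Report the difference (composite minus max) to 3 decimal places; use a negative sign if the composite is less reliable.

0.014

Var(sum) = 3 + 2.7 = 5.7; true-score variance = 2.51 + 2.7 = 5.21; composite reliability = 0.9140.
Max component reliability = 0.9000.
Difference = 0.9140 − 0.9000 = 0.014.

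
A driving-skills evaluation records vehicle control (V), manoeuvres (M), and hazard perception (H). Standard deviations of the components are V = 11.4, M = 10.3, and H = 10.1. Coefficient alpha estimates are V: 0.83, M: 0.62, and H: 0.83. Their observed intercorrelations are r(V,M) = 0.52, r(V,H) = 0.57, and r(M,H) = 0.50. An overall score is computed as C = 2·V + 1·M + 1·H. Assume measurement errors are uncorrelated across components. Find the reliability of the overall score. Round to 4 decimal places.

0.8909

Var(C) = 2²·11.4² + 10.3² + 10.1² + 2·[2·11.4·10.3·0.52 + 2·11.4·10.1·0.57 + 10.3·10.1·0.50] = 727.94 + 610.783 = 1338.72.
Because errors are independent across components, Cov(Tᵢ,Tⱼ) = Cov(Xᵢ,Xⱼ); the off-diagonal part of the true-score variance is the same as above.
True-score variance = [2²·11.4²·0.83 + 10.3²·0.62 + 10.1²·0.83] + 610.783 = 581.911 + 610.783 = 1192.69.
Reliability = 1192.69 / 1338.72 = 0.8909.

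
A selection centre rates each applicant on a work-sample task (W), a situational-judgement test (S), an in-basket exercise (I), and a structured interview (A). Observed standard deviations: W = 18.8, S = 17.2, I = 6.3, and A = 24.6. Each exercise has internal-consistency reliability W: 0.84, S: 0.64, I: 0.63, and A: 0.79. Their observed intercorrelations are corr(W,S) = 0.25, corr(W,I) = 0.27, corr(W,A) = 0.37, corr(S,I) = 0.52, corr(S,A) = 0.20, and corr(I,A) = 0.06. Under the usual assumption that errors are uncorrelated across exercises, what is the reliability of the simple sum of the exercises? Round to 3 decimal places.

0.859

Var(W+S+I+A) = 18.8² + 17.2² + 6.3² + 24.6² + 2·[18.8·17.2·0.25 + 18.8·6.3·0.27 + 18.8·24.6·0.37 + 17.2·6.3·0.52 + 17.2·24.6·0.20 + 6.3·24.6·0.06] = 1294.13 + 868.413 = 2162.54.
Under uncorrelated errors the observed covariances equal the true-score covariances, so only the own-variance terms attenuate.
True-score variance = [18.8²·0.84 + 17.2²·0.64 + 6.3²·0.63 + 24.6²·0.79] + 868.413 = 989.308 + 868.413 = 1857.72.
Reliability = 1857.72 / 2162.54 = 0.859.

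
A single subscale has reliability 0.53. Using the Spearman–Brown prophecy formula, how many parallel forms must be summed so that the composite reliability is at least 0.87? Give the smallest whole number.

6

k ≥ ρ*(1−ρ₁)/(ρ₁(1−ρ*)) = 0.87·0.47 / (0.53·0.13) = 5.935.
Smallest integer k = 6.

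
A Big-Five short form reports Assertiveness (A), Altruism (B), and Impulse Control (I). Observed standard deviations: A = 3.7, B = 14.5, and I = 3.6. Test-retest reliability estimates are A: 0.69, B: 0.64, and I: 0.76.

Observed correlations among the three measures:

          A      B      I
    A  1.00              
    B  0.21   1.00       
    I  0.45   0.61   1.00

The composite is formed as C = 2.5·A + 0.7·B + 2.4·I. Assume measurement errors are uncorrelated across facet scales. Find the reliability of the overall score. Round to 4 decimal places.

0.8307

Var(C) = 2.5²·3.7² + 0.7²·14.5² + 2.4²·3.6² + 2·[1.75·3.7·14.5·0.21 + 6·3.7·3.6·0.45 + 1.68·14.5·3.6·0.61] = 263.235 + 218.35 = 481.584.
Under uncorrelated errors the observed covariances equal the true-score covariances, so only the own-variance terms attenuate.
True-score variance = [2.5²·3.7²·0.69 + 0.7²·14.5²·0.64 + 2.4²·3.6²·0.76] + 218.35 = 181.706 + 218.35 = 400.056.
Reliability = 400.056 / 481.584 = 0.8307.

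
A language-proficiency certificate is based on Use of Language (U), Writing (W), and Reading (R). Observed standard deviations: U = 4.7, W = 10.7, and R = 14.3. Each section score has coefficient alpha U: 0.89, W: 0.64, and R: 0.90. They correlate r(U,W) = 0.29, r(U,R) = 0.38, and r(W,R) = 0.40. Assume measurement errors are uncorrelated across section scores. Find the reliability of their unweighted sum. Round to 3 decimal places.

0.882

Var(U+W+R) = 4.7² + 10.7² + 14.3² + 2·[4.7·10.7·0.29 + 4.7·14.3·0.38 + 10.7·14.3·0.40] = 341.07 + 202.656 = 543.726.
Because errors are independent across components, Cov(Tᵢ,Tⱼ) = Cov(Xᵢ,Xⱼ); the off-diagonal part of the true-score variance is the same as above.
True-score variance = [4.7²·0.89 + 10.7²·0.64 + 14.3²·0.90] + 202.656 = 276.975 + 202.656 = 479.631.
Reliability = 479.631 / 543.726 = 0.882.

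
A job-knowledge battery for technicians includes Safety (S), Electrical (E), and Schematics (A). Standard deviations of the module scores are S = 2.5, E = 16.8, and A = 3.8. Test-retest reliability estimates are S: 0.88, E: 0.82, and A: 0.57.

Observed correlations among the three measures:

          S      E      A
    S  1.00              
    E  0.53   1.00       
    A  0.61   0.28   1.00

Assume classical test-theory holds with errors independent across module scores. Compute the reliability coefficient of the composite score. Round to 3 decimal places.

0.854

Var(S+E+A) = 2.5² + 16.8² + 3.8² + 2·[2.5·16.8·0.53 + 2.5·3.8·0.61 + 16.8·3.8·0.28] = 302.93 + 91.8604 = 394.79.
Under uncorrelated errors the observed covariances equal the true-score covariances, so only the own-variance terms attenuate.
True-score variance = [2.5²·0.88 + 16.8²·0.82 + 3.8²·0.57] + 91.8604 = 245.168 + 91.8604 = 337.028.
Reliability = 337.028 / 394.79 = 0.854.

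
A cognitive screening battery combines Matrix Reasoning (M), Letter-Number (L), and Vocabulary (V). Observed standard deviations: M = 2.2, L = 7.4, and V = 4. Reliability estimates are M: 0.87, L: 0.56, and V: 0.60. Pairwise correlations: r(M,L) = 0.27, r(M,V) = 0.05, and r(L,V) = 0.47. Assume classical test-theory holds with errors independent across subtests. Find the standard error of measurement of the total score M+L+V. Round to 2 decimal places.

5.58

Var(total) = 75.6 + 37.4952 = 113.095.
True-score variance = 44.4764 + 37.4952 = 81.9716, so reliability = 0.7248.
Error variance = 113.095 − 81.9716 = 31.1236; SEM = √31.1236 = 5.58.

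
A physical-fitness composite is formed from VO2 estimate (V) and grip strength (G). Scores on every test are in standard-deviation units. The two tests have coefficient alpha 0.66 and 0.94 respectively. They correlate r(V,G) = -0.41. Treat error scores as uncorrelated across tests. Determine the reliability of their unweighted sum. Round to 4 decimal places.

0.6610

Var(V+G) = 2 + 2·[(-0.41)] = 2 − 0.82 = 1.18.
With uncorrelated errors the cross-covariances are all true-score covariance, so they carry over unchanged; only the diagonal terms shrink to ρᵢσᵢ².
True-score variance = [0.66 + 0.94] − 0.82 = 1.6 − 0.82 = 0.78.
Reliability = 0.78 / 1.18 = 0.6610.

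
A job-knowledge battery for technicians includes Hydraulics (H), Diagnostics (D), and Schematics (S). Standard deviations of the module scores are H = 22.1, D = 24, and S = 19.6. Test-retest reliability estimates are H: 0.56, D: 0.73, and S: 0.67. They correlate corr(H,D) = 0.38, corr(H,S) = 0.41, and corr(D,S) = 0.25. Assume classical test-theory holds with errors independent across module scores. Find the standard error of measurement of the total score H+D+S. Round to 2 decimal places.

22.30

Var(total) = 1448.57 + 993.495 = 2442.07.
True-score variance = 951.377 + 993.495 = 1944.87, so reliability = 0.7964.
Error variance = 2442.07 − 1944.87 = 497.193; SEM = √497.193 = 22.30.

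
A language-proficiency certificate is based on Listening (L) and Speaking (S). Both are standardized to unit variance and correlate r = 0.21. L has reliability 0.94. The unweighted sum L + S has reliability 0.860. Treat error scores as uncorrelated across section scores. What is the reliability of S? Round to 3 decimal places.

0.721

Var(L+S) = 2 + 2·0.21 = 2.420.
True-score variance = ρ_L + ρ_S + 2·0.21, so 0.860 = (0.94 + ρ_S + 0.42) / 2.420.
ρ_S = 0.860·2.420 − 0.94 − 0.42 = 0.721.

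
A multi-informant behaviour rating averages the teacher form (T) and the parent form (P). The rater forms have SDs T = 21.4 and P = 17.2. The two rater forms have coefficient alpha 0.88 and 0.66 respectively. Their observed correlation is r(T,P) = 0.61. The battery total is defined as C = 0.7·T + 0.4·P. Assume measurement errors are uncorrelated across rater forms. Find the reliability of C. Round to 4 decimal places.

Var(C) = 0.7²·21.4² + 0.4²·17.2² + 2·[0.28·21.4·17.2·0.61] = 271.735 + 125.736 = 397.471.
Under uncorrelated errors the observed covariances equal the true-score covariances, so only the own-variance terms attenuate.
True-score variance = [0.7²·21.4²·0.88 + 0.4²·17.2²·0.66] + 125.736 = 228.713 + 125.736 = 354.449.
Reliability = 354.449 / 397.471 = 0.8918.

0.8918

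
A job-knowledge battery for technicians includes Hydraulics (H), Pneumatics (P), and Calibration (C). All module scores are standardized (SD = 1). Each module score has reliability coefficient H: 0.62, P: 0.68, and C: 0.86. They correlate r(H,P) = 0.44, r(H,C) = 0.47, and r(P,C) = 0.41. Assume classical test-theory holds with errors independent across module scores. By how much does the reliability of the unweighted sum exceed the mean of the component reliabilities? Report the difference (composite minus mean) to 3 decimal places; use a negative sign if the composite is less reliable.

Var(sum) = 3 + 2.64 = 5.64; true-score variance = 2.16 + 2.64 = 4.8; composite reliability = 0.8511.
Mean component reliability = 0.7200.
Difference = 0.8511 − 0.7200 = 0.131.

0.131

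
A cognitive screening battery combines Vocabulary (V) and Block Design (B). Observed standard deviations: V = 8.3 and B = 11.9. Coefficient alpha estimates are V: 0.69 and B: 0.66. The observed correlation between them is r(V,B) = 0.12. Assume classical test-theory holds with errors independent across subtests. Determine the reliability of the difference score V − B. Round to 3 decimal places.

0.628

Var(V−B) = 8.3² + 11.9² − 2·8.3·11.9·0.12 = 210.5 − 23.7048 = 186.795.
With uncorrelated errors the cross-covariances are all true-score covariance, so they carry over unchanged; only the diagonal terms shrink to ρᵢσᵢ².
True-score variance = [8.3²·0.69 + 11.9²·0.66] − 23.7048 = 140.997 − 23.7048 = 117.292.
Reliability = 117.292 / 186.795 = 0.628.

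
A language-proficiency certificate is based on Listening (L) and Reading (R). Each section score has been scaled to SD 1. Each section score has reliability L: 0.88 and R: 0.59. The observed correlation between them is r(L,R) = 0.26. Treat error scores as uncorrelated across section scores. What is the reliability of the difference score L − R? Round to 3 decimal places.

0.642

Var(L−R) = 1 + 1 − 2·0.26 = 2 − 0.52 = 1.48.
Under uncorrelated errors the observed covariances equal the true-score covariances, so only the own-variance terms attenuate.
True-score variance = [0.88 + 0.59] − 0.52 = 1.47 − 0.52 = 0.95.
Reliability = 0.95 / 1.48 = 0.642.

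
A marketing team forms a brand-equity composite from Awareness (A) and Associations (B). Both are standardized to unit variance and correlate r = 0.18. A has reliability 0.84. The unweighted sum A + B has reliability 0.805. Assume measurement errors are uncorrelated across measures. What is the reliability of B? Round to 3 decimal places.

0.700

Var(A+B) = 2 + 2·0.18 = 2.360.
True-score variance = ρ_A + ρ_B + 2·0.18, so 0.805 = (0.84 + ρ_B + 0.36) / 2.360.
ρ_B = 0.805·2.360 − 0.84 − 0.36 = 0.700.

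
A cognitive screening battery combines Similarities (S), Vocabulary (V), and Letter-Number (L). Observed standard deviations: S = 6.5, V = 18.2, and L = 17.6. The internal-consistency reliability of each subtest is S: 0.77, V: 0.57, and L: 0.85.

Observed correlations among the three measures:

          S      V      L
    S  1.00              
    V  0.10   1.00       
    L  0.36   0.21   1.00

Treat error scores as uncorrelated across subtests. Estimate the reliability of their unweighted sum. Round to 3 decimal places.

0.785

Var(S+V+L) = 6.5² + 18.2² + 17.6² + 2·[6.5·18.2·0.10 + 6.5·17.6·0.36 + 18.2·17.6·0.21] = 683.25 + 240.562 = 923.812.
Under uncorrelated errors the observed covariances equal the true-score covariances, so only the own-variance terms attenuate.
True-score variance = [6.5²·0.77 + 18.2²·0.57 + 17.6²·0.85] + 240.562 = 484.635 + 240.562 = 725.198.
Reliability = 725.198 / 923.812 = 0.785.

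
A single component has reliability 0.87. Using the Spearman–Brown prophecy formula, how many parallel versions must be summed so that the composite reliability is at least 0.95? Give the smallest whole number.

k ≥ ρ*(1−ρ₁)/(ρ₁(1−ρ*)) = 0.95·0.13 / (0.87·0.05) = 2.839.
Smallest integer k = 3.

3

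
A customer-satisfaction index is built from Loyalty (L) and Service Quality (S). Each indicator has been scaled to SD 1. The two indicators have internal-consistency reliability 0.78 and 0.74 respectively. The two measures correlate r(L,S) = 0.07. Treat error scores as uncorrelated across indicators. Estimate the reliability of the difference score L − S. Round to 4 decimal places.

0.7419

Var(L−S) = 1 + 1 − 2·0.07 = 2 − 0.14 = 1.86.
Because errors are independent across components, Cov(Tᵢ,Tⱼ) = Cov(Xᵢ,Xⱼ); the off-diagonal part of the true-score variance is the same as above.
True-score variance = [0.78 + 0.74] − 0.14 = 1.52 − 0.14 = 1.38.
Reliability = 1.38 / 1.86 = 0.7419.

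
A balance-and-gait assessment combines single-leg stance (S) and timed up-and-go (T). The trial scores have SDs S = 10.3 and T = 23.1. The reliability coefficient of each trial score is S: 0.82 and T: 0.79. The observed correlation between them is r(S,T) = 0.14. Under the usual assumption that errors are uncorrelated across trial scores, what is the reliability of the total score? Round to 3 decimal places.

Var(S+T) = 10.3² + 23.1² + 2·[10.3·23.1·0.14] = 639.7 + 66.6204 = 706.32.
With uncorrelated errors the cross-covariances are all true-score covariance, so they carry over unchanged; only the diagonal terms shrink to ρᵢσᵢ².
True-score variance = [10.3²·0.82 + 23.1²·0.79] + 66.6204 = 508.546 + 66.6204 = 575.166.
Reliability = 575.166 / 706.32 = 0.814.

0.814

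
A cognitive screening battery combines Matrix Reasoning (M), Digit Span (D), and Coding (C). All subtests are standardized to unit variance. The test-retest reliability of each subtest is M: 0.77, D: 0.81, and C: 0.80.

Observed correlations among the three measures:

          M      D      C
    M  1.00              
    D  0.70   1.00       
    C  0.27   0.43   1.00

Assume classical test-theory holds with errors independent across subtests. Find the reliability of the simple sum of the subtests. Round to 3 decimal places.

0.893

Var(M+D+C) = 3 + 2·[0.70 + 0.27 + 0.43] = 3 + 2.8 = 5.8.
Because errors are independent across components, Cov(Tᵢ,Tⱼ) = Cov(Xᵢ,Xⱼ); the off-diagonal part of the true-score variance is the same as above.
True-score variance = [0.77 + 0.81 + 0.80] + 2.8 = 2.38 + 2.8 = 5.18.
Reliability = 5.18 / 5.8 = 0.893.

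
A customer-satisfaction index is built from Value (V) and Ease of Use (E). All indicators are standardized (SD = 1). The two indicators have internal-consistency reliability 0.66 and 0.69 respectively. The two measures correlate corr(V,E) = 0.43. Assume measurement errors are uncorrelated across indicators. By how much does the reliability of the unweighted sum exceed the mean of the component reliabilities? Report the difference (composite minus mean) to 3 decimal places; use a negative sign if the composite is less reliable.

Var(sum) = 2 + 0.86 = 2.86; true-score variance = 1.35 + 0.86 = 2.21; composite reliability = 0.7727.
Mean component reliability = 0.6750.
Difference = 0.7727 − 0.6750 = 0.098.

0.098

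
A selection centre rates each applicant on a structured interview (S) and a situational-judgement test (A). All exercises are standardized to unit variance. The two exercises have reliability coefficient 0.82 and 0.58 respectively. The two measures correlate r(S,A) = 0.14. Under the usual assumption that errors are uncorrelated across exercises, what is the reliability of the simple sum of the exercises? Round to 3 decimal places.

Var(S+A) = 2 + 2·[0.14] = 2 + 0.28 = 2.28.
With uncorrelated errors the cross-covariances are all true-score covariance, so they carry over unchanged; only the diagonal terms shrink to ρᵢσᵢ².
True-score variance = [0.82 + 0.58] + 0.28 = 1.4 + 0.28 = 1.68.
Reliability = 1.68 / 2.28 = 0.737.

0.737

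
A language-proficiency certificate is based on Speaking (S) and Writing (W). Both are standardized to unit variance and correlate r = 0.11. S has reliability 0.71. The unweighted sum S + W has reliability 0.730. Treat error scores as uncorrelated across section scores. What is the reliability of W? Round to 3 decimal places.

0.691

Var(S+W) = 2 + 2·0.11 = 2.220.
True-score variance = ρ_S + ρ_W + 2·0.11, so 0.730 = (0.71 + ρ_W + 0.22) / 2.220.
ρ_W = 0.730·2.220 − 0.71 − 0.22 = 0.691.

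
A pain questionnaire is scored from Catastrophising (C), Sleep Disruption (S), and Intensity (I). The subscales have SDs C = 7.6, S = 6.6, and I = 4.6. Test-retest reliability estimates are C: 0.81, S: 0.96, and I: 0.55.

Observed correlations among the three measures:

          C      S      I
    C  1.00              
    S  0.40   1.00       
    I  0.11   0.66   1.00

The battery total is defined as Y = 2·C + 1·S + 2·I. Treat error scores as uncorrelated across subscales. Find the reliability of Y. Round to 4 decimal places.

Var(Y) = 2²·7.6² + 6.6² + 2²·4.6² + 2·[2·7.6·6.6·0.40 + 4·7.6·4.6·0.11 + 2·6.6·4.6·0.66] = 359.24 + 191.171 = 550.411.
With uncorrelated errors the cross-covariances are all true-score covariance, so they carry over unchanged; only the diagonal terms shrink to ρᵢσᵢ².
True-score variance = [2²·7.6²·0.81 + 6.6²·0.96 + 2²·4.6²·0.55] + 191.171 = 275.512 + 191.171 = 466.683.
Reliability = 466.683 / 550.411 = 0.8479.

0.8479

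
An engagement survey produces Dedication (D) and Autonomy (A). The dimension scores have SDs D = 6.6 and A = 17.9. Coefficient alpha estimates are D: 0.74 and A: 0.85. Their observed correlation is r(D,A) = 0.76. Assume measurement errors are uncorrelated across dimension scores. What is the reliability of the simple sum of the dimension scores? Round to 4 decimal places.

Var(D+A) = 6.6² + 17.9² + 2·[6.6·17.9·0.76] = 363.97 + 179.573 = 543.543.
With uncorrelated errors the cross-covariances are all true-score covariance, so they carry over unchanged; only the diagonal terms shrink to ρᵢσᵢ².
True-score variance = [6.6²·0.74 + 17.9²·0.85] + 179.573 = 304.583 + 179.573 = 484.156.
Reliability = 484.156 / 543.543 = 0.8907.

0.8907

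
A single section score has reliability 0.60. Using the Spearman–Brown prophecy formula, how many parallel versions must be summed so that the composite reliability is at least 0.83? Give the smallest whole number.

4

k ≥ ρ*(1−ρ₁)/(ρ₁(1−ρ*)) = 0.83·0.40 / (0.60·0.17) = 3.255.
Smallest integer k = 4.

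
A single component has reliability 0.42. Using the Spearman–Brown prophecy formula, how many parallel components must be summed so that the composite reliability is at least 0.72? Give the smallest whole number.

4

k ≥ ρ*(1−ρ₁)/(ρ₁(1−ρ*)) = 0.72·0.58 / (0.42·0.28) = 3.551.
Smallest integer k = 4.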